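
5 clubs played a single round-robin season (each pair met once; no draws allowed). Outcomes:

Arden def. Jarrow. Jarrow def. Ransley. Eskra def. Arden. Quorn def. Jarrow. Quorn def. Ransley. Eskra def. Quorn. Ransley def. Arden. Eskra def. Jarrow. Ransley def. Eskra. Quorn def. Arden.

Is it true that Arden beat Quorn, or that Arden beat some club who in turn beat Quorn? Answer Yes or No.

No

Arden did not beat Quorn directly.
Arden beat Jarrow, but each of them lost to Quorn. No two-step path.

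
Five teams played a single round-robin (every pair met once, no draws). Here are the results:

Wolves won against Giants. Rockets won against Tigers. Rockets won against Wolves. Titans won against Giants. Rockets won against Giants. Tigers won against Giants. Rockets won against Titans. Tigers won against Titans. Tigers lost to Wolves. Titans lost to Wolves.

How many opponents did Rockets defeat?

Rockets' results: beat Giants, Tigers, Titans, Wolves; lost to no one.
That is 4 wins.

4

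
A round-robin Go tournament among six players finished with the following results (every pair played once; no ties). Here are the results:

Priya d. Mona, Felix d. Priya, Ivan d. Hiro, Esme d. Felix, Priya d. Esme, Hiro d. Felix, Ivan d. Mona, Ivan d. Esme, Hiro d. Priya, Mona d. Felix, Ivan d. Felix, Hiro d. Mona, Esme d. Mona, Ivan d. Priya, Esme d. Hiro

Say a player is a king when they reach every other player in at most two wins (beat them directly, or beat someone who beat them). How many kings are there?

Priya cannot reach Ivan in two steps.
Ivan reaches everyone (king).
Felix cannot reach Ivan, Hiro in two steps.
Hiro cannot reach Ivan in two steps.
Mona cannot reach Ivan, Hiro, Esme in two steps.
Esme cannot reach Ivan in two steps.
Kings: Ivan — 1.

1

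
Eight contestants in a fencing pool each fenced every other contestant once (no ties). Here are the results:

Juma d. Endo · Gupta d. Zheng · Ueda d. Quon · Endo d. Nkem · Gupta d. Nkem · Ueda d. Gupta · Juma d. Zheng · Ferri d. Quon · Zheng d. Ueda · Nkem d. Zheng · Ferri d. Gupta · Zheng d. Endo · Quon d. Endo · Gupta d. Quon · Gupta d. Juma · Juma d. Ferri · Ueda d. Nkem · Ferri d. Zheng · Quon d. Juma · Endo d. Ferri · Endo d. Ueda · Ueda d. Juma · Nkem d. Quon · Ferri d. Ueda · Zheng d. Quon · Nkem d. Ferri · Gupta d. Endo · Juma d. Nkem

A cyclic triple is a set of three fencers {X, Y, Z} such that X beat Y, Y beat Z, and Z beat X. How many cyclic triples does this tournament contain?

Win totals: Juma 4, Zheng 3, Ueda 4, Endo 3, Quon 2, Gupta 5, Ferri 4, Nkem 3.
A fencer with w wins dominates both others in C(w,2) triples; summing gives 6 + 3 + 6 + 3 + 1 + 10 + 6 + 3 = 38 transitive triples.
Total triples C(8,3) = 56, so cyclic triples = 56 − 38 = 18.

18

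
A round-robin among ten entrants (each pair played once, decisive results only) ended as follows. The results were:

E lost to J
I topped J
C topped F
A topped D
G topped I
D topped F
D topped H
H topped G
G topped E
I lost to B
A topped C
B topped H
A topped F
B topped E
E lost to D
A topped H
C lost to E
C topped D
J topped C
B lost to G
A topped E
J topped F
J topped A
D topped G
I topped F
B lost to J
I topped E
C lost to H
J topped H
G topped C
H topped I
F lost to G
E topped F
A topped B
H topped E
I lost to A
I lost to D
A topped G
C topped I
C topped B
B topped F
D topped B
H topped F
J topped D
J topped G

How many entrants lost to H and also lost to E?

H beat: C, E, F, G, I.
E beat: C, F.
Both beat: C, F — 2.

2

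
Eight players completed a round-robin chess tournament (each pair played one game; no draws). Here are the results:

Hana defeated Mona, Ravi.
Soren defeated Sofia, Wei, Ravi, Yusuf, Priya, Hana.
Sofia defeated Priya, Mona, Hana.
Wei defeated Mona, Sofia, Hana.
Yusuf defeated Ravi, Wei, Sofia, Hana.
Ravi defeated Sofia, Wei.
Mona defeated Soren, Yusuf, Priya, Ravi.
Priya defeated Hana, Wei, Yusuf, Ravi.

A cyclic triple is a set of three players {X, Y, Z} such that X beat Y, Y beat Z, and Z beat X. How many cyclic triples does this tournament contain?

15

Win totals: Soren 6, Yusuf 4, Wei 3, Sofia 3, Priya 4, Mona 4, Ravi 2, Hana 2.
A player with w wins dominates both others in C(w,2) triples; summing gives 15 + 6 + 3 + 3 + 6 + 6 + 1 + 1 = 41 transitive triples.
Total triples C(8,3) = 56, so cyclic triples = 56 − 41 = 15.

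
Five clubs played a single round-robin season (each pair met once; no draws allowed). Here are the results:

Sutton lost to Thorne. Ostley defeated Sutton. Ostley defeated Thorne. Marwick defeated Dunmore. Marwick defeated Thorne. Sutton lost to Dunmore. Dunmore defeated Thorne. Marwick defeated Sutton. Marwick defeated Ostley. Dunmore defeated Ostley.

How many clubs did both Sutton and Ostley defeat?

0

Sutton beat: no one.
Ostley beat: Sutton, Thorne.
No one was beaten by both.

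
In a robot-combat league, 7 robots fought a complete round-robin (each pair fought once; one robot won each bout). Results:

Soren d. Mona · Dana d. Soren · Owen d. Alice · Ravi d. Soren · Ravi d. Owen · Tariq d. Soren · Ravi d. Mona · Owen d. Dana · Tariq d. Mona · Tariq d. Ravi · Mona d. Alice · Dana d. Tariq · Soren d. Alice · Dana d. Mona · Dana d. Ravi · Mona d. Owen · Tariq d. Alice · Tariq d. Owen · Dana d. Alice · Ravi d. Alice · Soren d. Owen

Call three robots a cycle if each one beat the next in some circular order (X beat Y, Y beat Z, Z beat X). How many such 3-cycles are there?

4

Win totals: Owen 2, Mona 2, Alice 0, Dana 5, Soren 3, Tariq 5, Ravi 4.
A robot with w wins dominates both others in C(w,2) triples; summing gives 1 + 1 + 0 + 10 + 3 + 10 + 6 = 31 transitive triples.
Total triples C(7,3) = 35, so cyclic triples = 35 − 31 = 4.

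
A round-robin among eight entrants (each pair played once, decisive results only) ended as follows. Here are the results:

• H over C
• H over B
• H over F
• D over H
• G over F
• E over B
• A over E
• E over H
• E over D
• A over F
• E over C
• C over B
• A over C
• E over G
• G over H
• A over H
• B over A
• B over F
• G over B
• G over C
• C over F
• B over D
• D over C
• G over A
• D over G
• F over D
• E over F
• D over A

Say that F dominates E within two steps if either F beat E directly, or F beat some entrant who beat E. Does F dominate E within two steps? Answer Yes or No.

F did not beat E directly.
F beat D, but each of them lost to E. No two-step path.

No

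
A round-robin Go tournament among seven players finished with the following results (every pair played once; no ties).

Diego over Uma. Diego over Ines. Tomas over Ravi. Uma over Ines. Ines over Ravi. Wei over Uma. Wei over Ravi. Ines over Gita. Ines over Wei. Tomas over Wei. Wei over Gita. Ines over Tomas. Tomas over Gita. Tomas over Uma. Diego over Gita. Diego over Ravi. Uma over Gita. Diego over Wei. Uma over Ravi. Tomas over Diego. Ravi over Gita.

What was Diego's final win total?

Diego's results: beat Wei, Ines, Ravi, Uma, Gita; lost to Tomas.
That is 5 wins.

5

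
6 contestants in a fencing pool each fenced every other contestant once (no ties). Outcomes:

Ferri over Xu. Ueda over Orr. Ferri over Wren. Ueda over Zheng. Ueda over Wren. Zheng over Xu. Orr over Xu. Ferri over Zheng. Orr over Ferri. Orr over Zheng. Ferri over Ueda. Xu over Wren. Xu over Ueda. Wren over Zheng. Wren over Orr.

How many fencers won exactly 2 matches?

Win totals: Zheng 1, Ueda 3, Ferri 4, Xu 2, Wren 2, Orr 3.
Exactly 2: Xu, Wren — 2 fencers.

2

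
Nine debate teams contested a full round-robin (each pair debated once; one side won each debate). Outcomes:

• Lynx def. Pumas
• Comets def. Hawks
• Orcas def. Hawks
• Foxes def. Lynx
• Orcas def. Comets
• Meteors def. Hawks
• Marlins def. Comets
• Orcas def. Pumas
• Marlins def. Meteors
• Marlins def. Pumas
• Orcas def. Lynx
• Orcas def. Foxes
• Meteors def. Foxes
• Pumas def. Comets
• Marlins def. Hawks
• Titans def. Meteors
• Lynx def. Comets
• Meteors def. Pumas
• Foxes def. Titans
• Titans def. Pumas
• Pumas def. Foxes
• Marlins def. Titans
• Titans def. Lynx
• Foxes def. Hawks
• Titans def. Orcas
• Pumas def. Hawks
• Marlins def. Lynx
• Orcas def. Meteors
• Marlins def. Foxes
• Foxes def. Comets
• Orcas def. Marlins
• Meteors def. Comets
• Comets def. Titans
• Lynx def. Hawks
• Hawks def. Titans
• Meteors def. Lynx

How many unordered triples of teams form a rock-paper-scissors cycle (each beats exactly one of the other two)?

13

Win totals: Meteors 5, Foxes 4, Pumas 3, Hawks 1, Marlins 7, Lynx 3, Comets 2, Orcas 7, Titans 4.
A team with w wins dominates both others in C(w,2) triples; summing gives 10 + 6 + 3 + 0 + 21 + 3 + 1 + 21 + 6 = 71 transitive triples.
Total triples C(9,3) = 84, so cyclic triples = 84 − 71 = 13.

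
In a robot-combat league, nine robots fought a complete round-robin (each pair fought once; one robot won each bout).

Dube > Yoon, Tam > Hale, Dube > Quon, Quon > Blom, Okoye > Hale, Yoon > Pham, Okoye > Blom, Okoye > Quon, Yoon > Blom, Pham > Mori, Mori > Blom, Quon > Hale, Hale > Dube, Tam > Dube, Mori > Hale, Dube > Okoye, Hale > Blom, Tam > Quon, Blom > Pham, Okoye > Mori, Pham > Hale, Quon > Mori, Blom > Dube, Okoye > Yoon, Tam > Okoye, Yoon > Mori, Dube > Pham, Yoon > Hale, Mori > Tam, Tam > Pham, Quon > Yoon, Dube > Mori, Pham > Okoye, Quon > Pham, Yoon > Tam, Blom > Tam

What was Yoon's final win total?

Yoon's results: beat Mori, Tam, Blom, Hale, Pham; lost to Okoye, Dube, Quon.
That is 5 wins.

5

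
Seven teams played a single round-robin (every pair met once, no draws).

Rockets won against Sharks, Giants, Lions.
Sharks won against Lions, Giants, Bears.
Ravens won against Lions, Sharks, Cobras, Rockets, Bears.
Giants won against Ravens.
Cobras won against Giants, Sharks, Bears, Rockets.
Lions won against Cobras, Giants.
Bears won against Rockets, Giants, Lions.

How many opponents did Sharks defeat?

Sharks' results: beat Bears, Lions, Giants; lost to Cobras, Rockets, Ravens.
That is 3 wins.

3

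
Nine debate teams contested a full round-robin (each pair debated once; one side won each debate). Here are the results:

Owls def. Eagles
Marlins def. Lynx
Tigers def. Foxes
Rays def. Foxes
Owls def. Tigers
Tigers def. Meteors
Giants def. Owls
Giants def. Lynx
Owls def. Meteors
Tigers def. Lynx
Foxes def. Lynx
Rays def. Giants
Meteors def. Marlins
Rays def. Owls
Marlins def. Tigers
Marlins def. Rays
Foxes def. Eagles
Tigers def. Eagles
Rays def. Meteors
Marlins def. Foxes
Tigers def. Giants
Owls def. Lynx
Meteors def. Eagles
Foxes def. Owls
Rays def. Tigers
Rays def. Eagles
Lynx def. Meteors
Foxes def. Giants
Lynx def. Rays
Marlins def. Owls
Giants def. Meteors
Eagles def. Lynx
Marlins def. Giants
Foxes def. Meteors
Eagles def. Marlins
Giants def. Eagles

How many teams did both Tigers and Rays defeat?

Tigers beat: Eagles, Meteors, Giants, Foxes, Lynx.
Rays beat: Eagles, Meteors, Owls, Giants, Foxes, Tigers.
Both beat: Eagles, Meteors, Giants, Foxes — 4.

4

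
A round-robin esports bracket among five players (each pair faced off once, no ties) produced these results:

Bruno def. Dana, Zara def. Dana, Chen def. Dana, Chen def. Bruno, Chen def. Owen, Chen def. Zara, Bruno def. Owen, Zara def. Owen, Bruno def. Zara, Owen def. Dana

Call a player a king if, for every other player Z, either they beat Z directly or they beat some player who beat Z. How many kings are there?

Dana cannot reach Zara, Bruno, Chen, Owen in two steps.
Zara cannot reach Bruno, Chen in two steps.
Bruno cannot reach Chen in two steps.
Chen reaches everyone (king).
Owen cannot reach Zara, Bruno, Chen in two steps.
Kings: Chen — 1.

1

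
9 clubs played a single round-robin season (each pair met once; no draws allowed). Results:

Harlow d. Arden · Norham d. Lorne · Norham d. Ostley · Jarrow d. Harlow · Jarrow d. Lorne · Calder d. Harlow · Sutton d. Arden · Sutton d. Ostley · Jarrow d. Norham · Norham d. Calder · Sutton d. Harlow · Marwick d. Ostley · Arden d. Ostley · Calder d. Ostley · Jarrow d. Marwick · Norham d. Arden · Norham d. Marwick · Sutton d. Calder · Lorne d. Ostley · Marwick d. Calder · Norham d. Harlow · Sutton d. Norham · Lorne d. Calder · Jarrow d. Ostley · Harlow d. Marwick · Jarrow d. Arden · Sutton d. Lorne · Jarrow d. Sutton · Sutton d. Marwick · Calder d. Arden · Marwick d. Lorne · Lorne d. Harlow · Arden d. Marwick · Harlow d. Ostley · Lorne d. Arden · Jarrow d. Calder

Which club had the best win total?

Win totals: Calder 3, Jarrow 8, Ostley 0, Arden 2, Lorne 4, Sutton 7, Marwick 3, Harlow 3, Norham 6.
Jarrow leads with 8 wins (next highest: 7).

Jarrow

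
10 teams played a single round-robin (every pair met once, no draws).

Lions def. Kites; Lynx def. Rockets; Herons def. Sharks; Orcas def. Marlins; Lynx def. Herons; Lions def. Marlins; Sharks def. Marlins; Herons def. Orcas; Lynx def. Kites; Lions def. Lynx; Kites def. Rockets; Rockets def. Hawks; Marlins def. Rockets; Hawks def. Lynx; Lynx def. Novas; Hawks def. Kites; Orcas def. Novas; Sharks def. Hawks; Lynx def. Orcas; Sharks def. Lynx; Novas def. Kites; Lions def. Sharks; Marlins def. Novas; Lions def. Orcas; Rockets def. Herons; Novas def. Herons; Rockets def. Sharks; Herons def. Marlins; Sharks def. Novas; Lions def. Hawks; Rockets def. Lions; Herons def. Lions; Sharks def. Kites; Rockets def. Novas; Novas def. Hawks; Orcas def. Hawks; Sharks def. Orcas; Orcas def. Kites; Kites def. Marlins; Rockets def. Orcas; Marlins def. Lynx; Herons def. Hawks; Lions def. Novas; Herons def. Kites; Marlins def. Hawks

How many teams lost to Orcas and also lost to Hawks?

Orcas beat: Marlins, Hawks, Kites, Novas.
Hawks beat: Lynx, Kites.
Both beat: Kites — 1.

1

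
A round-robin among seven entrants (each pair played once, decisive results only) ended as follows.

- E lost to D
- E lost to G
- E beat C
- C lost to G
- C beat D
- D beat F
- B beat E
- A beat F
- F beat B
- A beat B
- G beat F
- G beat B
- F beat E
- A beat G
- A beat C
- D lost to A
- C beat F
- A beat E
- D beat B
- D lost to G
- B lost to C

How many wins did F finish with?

F's results: beat B, E; lost to A, C, D, G.
That is 2 wins.

2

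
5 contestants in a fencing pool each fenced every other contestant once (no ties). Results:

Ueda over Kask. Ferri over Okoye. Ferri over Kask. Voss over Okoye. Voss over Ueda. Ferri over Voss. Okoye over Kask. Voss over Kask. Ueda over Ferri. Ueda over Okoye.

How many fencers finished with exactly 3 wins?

Win totals: Kask 0, Okoye 1, Ueda 3, Ferri 3, Voss 3.
Exactly 3: Ueda, Ferri, Voss — 3 fencers.

3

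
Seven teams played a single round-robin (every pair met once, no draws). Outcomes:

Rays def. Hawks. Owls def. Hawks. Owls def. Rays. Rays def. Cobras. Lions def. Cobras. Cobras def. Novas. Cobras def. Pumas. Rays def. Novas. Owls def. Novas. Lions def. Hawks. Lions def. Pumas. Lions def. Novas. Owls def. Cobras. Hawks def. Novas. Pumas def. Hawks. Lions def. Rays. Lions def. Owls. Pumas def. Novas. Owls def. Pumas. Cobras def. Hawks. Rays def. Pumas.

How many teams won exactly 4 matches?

1

Win totals: Hawks 1, Novas 0, Rays 4, Cobras 3, Pumas 2, Lions 6, Owls 5.
Exactly 4: Rays — 1 team.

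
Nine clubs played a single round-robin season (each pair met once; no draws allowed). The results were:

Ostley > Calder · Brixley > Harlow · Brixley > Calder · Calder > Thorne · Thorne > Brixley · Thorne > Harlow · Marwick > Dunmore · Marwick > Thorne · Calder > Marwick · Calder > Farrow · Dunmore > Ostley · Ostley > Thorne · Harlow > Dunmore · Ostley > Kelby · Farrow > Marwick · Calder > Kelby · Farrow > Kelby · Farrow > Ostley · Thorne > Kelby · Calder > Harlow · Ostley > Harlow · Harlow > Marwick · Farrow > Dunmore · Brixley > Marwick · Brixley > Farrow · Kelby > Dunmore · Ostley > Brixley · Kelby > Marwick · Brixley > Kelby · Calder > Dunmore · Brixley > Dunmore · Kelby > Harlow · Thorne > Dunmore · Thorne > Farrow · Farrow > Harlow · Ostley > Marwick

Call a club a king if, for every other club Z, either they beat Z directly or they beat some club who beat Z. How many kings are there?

5

Marwick cannot reach Calder in two steps.
Brixley reaches everyone (king).
Farrow reaches everyone (king).
Thorne reaches everyone (king).
Ostley reaches everyone (king).
Harlow cannot reach Brixley, Farrow, Kelby, Calder in two steps.
Kelby cannot reach Brixley, Farrow, Calder in two steps.
Dunmore cannot reach Farrow in two steps.
Calder reaches everyone (king).
Kings: Brixley, Farrow, Thorne, Ostley, Calder — 5.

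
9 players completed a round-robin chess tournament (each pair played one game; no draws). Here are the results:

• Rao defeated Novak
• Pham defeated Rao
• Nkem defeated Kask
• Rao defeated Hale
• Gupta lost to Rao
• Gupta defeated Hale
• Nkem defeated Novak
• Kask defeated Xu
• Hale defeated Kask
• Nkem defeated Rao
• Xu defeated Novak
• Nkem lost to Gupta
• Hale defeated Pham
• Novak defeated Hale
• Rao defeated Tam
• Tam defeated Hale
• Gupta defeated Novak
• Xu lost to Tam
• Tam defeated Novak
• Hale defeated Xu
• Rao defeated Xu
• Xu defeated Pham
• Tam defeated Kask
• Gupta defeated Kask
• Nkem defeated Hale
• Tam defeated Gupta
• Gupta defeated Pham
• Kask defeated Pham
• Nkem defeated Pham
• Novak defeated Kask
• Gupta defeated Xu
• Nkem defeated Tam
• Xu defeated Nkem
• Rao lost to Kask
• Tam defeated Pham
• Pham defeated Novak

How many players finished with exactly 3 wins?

Win totals: Nkem 6, Gupta 6, Tam 6, Novak 2, Kask 3, Hale 3, Pham 2, Rao 5, Xu 3.
Exactly 3: Kask, Hale, Xu — 3 players.

3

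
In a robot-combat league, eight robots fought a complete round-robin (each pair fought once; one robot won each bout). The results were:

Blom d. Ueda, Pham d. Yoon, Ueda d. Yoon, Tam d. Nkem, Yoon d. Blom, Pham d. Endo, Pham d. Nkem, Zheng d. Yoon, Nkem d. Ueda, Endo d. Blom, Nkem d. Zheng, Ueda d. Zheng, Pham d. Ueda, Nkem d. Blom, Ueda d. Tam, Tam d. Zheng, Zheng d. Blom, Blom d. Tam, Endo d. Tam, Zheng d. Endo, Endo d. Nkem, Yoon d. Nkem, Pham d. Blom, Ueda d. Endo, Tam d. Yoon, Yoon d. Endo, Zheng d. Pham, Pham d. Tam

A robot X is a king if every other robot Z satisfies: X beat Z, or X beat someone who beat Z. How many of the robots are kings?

Yoon cannot reach Pham in two steps.
Pham reaches everyone (king).
Nkem reaches everyone (king).
Tam reaches everyone (king).
Endo cannot reach Pham in two steps.
Ueda reaches everyone (king).
Zheng reaches everyone (king).
Blom cannot reach Pham in two steps.
Kings: Pham, Nkem, Tam, Ueda, Zheng — 5.

5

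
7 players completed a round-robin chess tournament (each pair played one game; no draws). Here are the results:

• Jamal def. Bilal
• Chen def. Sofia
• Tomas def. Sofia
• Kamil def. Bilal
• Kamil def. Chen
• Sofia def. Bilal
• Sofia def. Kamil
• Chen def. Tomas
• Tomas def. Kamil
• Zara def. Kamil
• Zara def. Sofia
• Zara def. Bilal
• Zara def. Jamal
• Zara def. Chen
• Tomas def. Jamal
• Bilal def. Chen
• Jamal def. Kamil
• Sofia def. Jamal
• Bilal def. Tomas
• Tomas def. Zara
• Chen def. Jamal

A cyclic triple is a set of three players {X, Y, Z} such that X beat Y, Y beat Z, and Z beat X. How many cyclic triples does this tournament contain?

10

Win totals: Bilal 2, Sofia 3, Chen 3, Kamil 2, Tomas 4, Zara 5, Jamal 2.
A player with w wins dominates both others in C(w,2) triples; summing gives 1 + 3 + 3 + 1 + 6 + 10 + 1 = 25 transitive triples.
Total triples C(7,3) = 35, so cyclic triples = 35 − 25 = 10.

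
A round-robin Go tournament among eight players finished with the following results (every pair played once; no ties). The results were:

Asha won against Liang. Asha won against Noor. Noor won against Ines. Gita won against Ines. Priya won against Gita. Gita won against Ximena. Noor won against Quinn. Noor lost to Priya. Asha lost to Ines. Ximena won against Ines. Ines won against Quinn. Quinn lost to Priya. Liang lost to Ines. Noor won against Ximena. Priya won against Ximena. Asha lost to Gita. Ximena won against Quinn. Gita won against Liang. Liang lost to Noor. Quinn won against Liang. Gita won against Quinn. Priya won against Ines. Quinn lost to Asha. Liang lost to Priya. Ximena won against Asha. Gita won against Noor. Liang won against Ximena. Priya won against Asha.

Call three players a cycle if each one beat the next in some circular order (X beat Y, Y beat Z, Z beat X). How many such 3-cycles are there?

Win totals: Ximena 3, Priya 7, Quinn 1, Gita 6, Noor 4, Liang 1, Asha 3, Ines 3.
A player with w wins dominates both others in C(w,2) triples; summing gives 3 + 21 + 0 + 15 + 6 + 0 + 3 + 3 = 51 transitive triples.
Total triples C(8,3) = 56, so cyclic triples = 56 − 51 = 5.

5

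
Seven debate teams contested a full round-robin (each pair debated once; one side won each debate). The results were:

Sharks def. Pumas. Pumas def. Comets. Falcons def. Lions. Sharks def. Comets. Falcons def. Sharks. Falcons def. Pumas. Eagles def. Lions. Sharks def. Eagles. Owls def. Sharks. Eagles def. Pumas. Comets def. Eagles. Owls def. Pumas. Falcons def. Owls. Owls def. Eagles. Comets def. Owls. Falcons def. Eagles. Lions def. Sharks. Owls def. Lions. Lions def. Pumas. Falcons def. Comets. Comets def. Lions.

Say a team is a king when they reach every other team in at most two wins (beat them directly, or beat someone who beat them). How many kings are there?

Eagles cannot reach Owls, Falcons in two steps.
Sharks cannot reach Falcons in two steps.
Comets cannot reach Falcons in two steps.
Owls cannot reach Falcons in two steps.
Falcons reaches everyone (king).
Pumas cannot reach Sharks, Falcons in two steps.
Lions cannot reach Owls, Falcons in two steps.
Kings: Falcons — 1.

1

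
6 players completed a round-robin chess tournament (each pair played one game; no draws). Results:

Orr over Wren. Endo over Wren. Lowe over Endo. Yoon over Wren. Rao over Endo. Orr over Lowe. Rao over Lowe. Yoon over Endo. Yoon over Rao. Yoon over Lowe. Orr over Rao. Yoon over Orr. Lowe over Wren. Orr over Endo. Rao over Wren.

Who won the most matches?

Yoon

Win totals: Rao 3, Endo 1, Wren 0, Yoon 5, Orr 4, Lowe 2.
Yoon leads with 5 wins (next highest: 4).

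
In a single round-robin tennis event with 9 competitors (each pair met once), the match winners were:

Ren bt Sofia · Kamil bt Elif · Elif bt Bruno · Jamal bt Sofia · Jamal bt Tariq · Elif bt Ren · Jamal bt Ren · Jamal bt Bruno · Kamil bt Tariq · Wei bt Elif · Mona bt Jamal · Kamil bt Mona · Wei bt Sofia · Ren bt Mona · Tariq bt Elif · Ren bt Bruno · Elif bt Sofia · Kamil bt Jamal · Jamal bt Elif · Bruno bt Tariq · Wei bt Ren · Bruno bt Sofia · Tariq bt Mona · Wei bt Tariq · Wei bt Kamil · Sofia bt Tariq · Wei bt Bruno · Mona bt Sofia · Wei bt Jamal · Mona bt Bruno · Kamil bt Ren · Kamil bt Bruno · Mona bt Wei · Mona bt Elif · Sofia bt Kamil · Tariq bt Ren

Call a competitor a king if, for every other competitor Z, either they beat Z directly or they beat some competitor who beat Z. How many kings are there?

Kamil reaches everyone (king).
Elif cannot reach Jamal, Wei in two steps.
Jamal cannot reach Wei in two steps.
Tariq cannot reach Kamil in two steps.
Bruno cannot reach Jamal, Wei in two steps.
Mona reaches everyone (king).
Ren reaches everyone (king).
Sofia cannot reach Wei in two steps.
Wei reaches everyone (king).
Kings: Kamil, Mona, Ren, Wei — 4.

4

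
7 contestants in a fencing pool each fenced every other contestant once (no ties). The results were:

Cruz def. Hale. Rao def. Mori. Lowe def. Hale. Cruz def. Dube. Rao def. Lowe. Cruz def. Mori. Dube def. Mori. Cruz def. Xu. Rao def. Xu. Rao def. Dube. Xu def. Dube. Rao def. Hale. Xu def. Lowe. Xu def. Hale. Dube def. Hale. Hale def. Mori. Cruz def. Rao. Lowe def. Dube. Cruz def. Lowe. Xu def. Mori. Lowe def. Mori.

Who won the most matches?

Win totals: Rao 5, Cruz 6, Dube 2, Lowe 3, Hale 1, Mori 0, Xu 4.
Cruz leads with 6 wins (next highest: 5).

Cruz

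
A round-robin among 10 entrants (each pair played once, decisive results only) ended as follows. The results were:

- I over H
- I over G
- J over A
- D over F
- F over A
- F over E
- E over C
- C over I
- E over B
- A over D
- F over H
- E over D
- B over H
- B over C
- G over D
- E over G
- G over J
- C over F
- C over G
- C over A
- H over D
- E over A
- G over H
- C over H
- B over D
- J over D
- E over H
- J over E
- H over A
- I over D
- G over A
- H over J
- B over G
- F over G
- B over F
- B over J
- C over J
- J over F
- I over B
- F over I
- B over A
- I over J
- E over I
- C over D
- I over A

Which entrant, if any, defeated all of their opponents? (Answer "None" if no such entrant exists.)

None

Highest win total is E with 7 (out of 9 possible).
E lost to F, J, so no entrant went undefeated.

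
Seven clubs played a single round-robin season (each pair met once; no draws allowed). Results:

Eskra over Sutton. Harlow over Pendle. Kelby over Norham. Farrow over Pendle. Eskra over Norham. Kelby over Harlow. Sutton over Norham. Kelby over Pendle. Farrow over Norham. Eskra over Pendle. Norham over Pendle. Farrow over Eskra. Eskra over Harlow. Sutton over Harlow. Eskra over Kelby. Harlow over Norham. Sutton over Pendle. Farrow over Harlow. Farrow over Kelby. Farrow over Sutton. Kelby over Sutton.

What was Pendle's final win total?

0

Pendle's results: beat no one; lost to Harlow, Norham, Eskra, Sutton, Farrow, Kelby.
That is 0 wins.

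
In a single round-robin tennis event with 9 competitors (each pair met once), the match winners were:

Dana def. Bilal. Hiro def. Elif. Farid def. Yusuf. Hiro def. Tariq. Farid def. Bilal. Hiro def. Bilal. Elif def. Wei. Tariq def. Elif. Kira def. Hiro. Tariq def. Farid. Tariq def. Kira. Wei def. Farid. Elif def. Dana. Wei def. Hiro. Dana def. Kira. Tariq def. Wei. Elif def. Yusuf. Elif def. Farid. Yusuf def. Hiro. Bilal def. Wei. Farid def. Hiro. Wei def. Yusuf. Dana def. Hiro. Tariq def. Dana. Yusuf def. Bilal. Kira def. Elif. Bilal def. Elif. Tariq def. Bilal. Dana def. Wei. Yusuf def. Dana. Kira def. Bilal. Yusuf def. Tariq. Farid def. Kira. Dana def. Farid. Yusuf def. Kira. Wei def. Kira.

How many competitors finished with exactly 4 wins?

3

Win totals: Dana 5, Yusuf 5, Wei 4, Elif 4, Tariq 6, Hiro 3, Farid 4, Kira 3, Bilal 2.
Exactly 4: Wei, Elif, Farid — 3 competitors.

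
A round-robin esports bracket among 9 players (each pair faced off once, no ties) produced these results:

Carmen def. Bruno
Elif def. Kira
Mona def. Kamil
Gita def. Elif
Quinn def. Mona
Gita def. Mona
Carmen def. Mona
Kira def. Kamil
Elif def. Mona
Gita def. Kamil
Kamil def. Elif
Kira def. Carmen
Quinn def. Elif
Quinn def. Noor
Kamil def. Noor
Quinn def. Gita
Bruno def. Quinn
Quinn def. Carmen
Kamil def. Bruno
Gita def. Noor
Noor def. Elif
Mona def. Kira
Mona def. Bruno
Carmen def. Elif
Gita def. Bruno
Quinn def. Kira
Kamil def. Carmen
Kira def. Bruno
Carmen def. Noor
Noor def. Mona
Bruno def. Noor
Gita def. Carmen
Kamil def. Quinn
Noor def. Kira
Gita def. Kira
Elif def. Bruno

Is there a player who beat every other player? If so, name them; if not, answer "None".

Highest win total is Gita with 7 (out of 8 possible).
Gita lost to Quinn, so no player went undefeated.

None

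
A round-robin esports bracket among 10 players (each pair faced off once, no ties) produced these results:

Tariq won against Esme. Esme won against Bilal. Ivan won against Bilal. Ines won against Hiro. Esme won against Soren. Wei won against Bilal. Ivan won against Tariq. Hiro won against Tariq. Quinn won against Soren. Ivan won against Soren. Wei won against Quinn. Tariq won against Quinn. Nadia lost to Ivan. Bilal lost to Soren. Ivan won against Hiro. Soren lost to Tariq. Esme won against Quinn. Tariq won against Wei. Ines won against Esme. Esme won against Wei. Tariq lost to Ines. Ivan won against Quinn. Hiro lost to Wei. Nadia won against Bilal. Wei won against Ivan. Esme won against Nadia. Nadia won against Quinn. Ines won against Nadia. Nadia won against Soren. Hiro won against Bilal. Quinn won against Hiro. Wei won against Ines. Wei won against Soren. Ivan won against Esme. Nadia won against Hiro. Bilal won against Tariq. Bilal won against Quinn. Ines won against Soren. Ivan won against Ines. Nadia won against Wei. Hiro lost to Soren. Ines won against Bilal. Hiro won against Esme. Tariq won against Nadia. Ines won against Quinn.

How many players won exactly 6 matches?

1

Win totals: Bilal 2, Soren 2, Quinn 2, Tariq 5, Esme 5, Nadia 5, Ines 7, Hiro 3, Wei 6, Ivan 8.
Exactly 6: Wei — 1 player.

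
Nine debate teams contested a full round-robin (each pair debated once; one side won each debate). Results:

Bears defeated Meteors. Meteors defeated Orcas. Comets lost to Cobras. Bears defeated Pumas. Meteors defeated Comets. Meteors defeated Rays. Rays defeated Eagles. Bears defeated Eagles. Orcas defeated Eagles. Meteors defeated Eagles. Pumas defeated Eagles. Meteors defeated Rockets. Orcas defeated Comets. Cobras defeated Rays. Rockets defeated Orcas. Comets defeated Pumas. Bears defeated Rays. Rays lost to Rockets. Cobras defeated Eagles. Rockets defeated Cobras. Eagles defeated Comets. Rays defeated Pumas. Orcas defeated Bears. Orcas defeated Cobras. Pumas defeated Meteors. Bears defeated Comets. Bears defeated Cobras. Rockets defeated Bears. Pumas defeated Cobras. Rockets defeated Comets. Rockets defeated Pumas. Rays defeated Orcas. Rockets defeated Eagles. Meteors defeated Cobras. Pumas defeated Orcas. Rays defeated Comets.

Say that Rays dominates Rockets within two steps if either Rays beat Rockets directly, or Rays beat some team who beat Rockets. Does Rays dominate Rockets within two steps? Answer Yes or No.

Rays did not beat Rockets directly.
Rays beat Orcas, Pumas, Eagles, Comets, but each of them lost to Rockets. No two-step path.

No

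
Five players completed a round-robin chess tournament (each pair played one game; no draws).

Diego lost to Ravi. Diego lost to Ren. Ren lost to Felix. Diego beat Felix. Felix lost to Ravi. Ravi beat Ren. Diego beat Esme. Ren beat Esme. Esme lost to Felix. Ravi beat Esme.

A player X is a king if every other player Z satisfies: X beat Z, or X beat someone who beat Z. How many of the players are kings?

Ren cannot reach Ravi in two steps.
Diego cannot reach Ravi in two steps.
Esme cannot reach Ren, Diego, Ravi, Felix in two steps.
Ravi reaches everyone (king).
Felix cannot reach Ravi in two steps.
Kings: Ravi — 1.

1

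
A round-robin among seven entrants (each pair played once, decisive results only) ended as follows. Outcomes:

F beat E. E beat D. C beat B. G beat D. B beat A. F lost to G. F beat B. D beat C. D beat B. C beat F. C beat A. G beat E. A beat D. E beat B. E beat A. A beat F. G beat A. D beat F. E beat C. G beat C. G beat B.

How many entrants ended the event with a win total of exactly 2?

Win totals: A 2, B 1, C 3, D 3, E 4, F 2, G 6.
Exactly 2: A, F — 2 entrants.

2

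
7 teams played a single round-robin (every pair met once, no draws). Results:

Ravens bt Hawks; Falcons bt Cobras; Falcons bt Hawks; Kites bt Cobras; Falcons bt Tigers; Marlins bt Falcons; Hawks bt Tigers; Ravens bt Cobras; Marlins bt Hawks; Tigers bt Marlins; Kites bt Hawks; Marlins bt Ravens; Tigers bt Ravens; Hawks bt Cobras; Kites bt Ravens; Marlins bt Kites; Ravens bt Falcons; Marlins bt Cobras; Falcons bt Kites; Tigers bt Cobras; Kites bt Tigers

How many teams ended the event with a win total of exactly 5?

1

Win totals: Kites 4, Falcons 4, Cobras 0, Marlins 5, Tigers 3, Ravens 3, Hawks 2.
Exactly 5: Marlins — 1 team.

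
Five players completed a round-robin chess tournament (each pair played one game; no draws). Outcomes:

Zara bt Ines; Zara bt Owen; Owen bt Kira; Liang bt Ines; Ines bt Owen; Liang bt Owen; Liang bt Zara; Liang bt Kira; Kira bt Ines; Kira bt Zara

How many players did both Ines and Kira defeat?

0

Ines beat: Owen.
Kira beat: Zara, Ines.
No one was beaten by both.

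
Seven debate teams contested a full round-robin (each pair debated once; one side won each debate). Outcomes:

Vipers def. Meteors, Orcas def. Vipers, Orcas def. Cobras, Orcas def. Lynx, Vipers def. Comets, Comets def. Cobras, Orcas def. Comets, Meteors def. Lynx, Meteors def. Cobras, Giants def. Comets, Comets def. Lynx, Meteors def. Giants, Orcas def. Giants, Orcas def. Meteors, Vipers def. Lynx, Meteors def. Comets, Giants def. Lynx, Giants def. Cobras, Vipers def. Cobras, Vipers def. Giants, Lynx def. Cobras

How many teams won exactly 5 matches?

1

Win totals: Cobras 0, Vipers 5, Lynx 1, Giants 3, Orcas 6, Comets 2, Meteors 4.
Exactly 5: Vipers — 1 team.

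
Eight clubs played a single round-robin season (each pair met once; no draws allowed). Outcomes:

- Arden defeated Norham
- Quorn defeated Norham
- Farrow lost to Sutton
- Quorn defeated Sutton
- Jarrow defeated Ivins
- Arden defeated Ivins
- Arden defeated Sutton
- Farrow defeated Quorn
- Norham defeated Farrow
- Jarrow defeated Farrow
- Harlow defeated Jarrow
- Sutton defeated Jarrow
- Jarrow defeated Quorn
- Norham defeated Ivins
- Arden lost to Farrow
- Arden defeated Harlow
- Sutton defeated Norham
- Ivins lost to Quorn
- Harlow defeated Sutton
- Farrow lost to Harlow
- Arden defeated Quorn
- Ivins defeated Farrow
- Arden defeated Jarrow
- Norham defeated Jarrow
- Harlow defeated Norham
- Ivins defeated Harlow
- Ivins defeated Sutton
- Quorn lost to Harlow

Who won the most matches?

Win totals: Harlow 5, Norham 3, Quorn 3, Sutton 3, Farrow 2, Ivins 3, Arden 6, Jarrow 3.
Arden leads with 6 wins (next highest: 5).

Arden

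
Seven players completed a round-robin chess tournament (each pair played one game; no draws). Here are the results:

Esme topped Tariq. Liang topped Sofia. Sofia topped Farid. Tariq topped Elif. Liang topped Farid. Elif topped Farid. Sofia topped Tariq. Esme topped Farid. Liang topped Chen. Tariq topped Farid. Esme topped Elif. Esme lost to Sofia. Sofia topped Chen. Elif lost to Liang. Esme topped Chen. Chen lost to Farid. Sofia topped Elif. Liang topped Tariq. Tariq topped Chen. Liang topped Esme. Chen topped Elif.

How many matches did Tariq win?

Tariq's results: beat Chen, Elif, Farid; lost to Sofia, Esme, Liang.
That is 3 wins.

3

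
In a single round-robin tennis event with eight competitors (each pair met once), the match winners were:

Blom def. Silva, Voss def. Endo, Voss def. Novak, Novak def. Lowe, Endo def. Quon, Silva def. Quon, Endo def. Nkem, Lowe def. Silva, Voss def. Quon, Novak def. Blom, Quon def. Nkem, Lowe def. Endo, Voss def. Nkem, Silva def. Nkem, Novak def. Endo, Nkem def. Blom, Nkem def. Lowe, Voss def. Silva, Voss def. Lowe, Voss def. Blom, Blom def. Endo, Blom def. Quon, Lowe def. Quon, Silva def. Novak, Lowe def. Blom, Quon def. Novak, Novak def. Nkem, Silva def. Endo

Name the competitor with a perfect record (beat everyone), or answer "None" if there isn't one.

Voss

Voss has 7 wins out of 7 opponents — a perfect record.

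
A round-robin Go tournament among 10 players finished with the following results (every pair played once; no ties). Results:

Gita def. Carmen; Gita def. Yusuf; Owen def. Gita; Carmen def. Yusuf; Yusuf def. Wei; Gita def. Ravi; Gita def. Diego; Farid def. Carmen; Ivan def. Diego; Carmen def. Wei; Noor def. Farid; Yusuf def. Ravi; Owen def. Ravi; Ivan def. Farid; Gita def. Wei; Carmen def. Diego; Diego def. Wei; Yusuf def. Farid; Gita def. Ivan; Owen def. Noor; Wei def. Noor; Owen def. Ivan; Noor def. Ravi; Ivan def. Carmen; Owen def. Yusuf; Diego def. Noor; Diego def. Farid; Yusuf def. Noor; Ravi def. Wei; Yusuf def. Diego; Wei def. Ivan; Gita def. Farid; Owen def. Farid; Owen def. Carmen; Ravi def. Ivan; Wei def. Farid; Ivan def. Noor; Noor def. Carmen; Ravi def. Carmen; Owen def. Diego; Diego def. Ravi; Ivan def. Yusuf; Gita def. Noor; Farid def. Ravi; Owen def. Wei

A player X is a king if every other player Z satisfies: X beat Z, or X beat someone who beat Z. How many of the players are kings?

1

Owen reaches everyone (king).
Ivan cannot reach Owen, Gita in two steps.
Diego cannot reach Owen, Gita, Yusuf in two steps.
Noor cannot reach Owen, Gita in two steps.
Gita cannot reach Owen in two steps.
Ravi cannot reach Owen, Gita in two steps.
Wei cannot reach Owen, Gita in two steps.
Farid cannot reach Owen, Noor, Gita in two steps.
Yusuf cannot reach Owen, Gita in two steps.
Carmen cannot reach Owen, Gita in two steps.
Kings: Owen — 1.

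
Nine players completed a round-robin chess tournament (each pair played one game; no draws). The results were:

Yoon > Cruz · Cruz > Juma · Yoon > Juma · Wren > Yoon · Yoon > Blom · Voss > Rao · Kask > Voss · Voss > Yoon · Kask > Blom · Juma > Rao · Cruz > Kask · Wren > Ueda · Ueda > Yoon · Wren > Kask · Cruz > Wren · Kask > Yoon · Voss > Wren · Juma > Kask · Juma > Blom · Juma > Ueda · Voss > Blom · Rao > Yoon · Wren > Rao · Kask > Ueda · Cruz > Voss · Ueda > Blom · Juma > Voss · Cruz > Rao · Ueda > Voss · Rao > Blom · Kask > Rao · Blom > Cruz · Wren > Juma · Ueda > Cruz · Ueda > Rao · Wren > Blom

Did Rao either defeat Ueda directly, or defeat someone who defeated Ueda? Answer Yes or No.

Rao did not beat Ueda directly.
Rao beat Yoon, Blom, but each of them lost to Ueda. No two-step path.

No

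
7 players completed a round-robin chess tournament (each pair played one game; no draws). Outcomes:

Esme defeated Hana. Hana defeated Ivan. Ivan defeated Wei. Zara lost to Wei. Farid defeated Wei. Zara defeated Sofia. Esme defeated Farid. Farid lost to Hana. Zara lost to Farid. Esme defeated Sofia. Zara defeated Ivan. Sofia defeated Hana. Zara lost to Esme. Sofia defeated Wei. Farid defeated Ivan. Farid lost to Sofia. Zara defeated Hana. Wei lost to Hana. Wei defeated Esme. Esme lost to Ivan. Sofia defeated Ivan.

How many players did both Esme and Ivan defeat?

0

Esme beat: Farid, Zara, Sofia, Hana.
Ivan beat: Wei, Esme.
No one was beaten by both.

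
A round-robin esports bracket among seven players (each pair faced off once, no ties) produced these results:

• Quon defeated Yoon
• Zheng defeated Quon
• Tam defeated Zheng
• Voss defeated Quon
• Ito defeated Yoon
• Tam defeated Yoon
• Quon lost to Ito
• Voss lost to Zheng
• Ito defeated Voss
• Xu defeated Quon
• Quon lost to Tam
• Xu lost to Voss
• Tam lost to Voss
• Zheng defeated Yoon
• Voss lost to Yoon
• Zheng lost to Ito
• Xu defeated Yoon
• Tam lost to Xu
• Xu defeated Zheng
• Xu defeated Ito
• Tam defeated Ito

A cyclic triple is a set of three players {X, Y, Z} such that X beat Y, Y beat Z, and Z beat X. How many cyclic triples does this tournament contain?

7

Win totals: Voss 3, Tam 4, Zheng 3, Ito 4, Xu 5, Quon 1, Yoon 1.
A player with w wins dominates both others in C(w,2) triples; summing gives 3 + 6 + 3 + 6 + 10 + 0 + 0 = 28 transitive triples.
Total triples C(7,3) = 35, so cyclic triples = 35 − 28 = 7.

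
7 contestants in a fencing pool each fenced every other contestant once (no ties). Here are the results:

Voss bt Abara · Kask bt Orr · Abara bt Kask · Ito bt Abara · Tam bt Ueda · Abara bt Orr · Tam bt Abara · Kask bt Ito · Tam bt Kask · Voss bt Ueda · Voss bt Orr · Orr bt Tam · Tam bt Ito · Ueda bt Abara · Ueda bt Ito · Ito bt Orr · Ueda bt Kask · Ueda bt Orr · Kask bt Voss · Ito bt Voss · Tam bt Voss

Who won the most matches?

Tam

Win totals: Orr 1, Tam 5, Kask 3, Ito 3, Abara 2, Ueda 4, Voss 3.
Tam leads with 5 wins (next highest: 4).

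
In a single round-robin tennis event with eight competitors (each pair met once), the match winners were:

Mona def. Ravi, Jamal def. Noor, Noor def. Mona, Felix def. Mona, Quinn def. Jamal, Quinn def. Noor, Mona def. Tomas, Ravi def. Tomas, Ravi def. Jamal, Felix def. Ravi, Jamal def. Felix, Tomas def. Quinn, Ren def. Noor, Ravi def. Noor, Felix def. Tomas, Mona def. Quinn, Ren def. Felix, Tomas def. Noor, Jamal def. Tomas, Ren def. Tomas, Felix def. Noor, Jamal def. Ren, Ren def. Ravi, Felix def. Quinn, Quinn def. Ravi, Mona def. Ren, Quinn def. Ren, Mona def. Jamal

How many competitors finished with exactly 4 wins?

3

Win totals: Quinn 4, Tomas 2, Noor 1, Felix 5, Ren 4, Mona 5, Ravi 3, Jamal 4.
Exactly 4: Quinn, Ren, Jamal — 3 competitors.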